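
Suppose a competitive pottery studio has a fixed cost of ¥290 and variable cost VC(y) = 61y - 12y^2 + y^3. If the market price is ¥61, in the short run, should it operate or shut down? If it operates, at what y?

Produce at y = 8

Strip out fixed cost: VC = 61y - 12y^2 + y^3. Then AVC = 61 - 12y + y^2 and MC = 61 - 24y + 3y^2.
AVC is minimized where dAVC/dy = -12 + 2y = 0, at y = 6; min AVC = 61 - 12·6 + 6^2 = ¥25.
P = ¥61 exceeds min AVC = ¥25, so the firm stays open.
Set P = MC: 61 = 61 - 24y + 3y^2 → -24y + 3y^2 = 0. The roots are y = 0 and y = 8; the profit-maximizing output is on the rising part of MC, so y* = 8.
Check: AVC at y = 8 is ¥29 ≤ P, so revenue covers variable cost.
Profit = P·y − TC = 61·8 − 522 = -¥34, a loss, but smaller than the ¥290 fixed cost the firm would lose by shutting down.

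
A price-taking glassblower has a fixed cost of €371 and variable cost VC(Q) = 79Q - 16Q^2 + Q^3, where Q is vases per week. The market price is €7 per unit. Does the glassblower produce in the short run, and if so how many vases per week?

Strip out fixed cost: VC = 79Q - 16Q^2 + Q^3. Then AVC = 79 - 16Q + Q^2 and MC = 79 - 32Q + 3Q^2.
AVC hits its minimum where MC = AVC, at Q = 8, giving min AVC = 79 - 16·8 + 8^2 = €15.
Since P = €7 < min AVC = €15, price fails to cover variable cost at any output.
Best response: produce nothing and absorb the €371 fixed cost.

Shut down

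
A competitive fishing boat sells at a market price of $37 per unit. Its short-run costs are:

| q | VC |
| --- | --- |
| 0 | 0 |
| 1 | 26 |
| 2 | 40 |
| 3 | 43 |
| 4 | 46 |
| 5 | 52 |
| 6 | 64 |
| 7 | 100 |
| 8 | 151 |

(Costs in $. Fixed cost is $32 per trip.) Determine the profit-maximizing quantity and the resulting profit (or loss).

q = 7; profit = $127

Compute π = P·q − TC at each output: q=0: -32; q=1: -21; q=2: 2; q=3: 36; q=4: 70; q=5: 101; q=6: 126; q=7: 127; q=8: 113.
Profit is maximized at q = 7. AVC there is 100/7 = $14.29 ≤ P, so producing beats shutting down (which would give -$32).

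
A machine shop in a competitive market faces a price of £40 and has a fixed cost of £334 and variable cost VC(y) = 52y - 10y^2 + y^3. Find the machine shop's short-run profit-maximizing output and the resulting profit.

Profit = -£262 at y = 6

AVC = 52 - 10y + y^2; min AVC = £27 at y = 5. Since P = £40 ≥ min AVC, the firm produces.
With MC = 52 - 20y + 3y^2, P = MC on the upward-sloping part at y* = 6.
TR = 40·6 = 240. TC = 334 + 168 = 502. Profit = 240 − 502 = -£262.
By producing, the firm covers all variable cost plus £72 of fixed cost; shutting down would lose the full £334.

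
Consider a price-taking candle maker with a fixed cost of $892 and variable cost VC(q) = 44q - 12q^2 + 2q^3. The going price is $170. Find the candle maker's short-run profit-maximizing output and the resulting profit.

Profit = -$108 at q = 7

AVC = 44 - 12q + 2q^2 has its minimum $26 at q = 3; price $170 clears that bar, so the firm operates.
MC = 44 - 24q + 6q^2. Setting P = MC and taking the root on the rising branch gives q* = 7.
TR = 170·7 = 1190. TC = 892 + 406 = 1298. Profit = 1190 − 1298 = -$108.
By producing, the firm covers all variable cost plus $784 of fixed cost; shutting down would lose the full $892.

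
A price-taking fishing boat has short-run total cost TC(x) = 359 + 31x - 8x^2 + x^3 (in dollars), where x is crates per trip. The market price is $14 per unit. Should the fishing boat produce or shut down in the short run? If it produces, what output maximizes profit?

Variable cost is VC = 31x - 8x^2 + x^3, so AVC = VC/x = 31 - 8x + x^2 and MC = dTC/dx = 31 - 16x + 3x^2.
The AVC parabola has its vertex at x = 8/2 = 4, where AVC = 31 - 8·4 + 4^2 = $15.
P = $14 lies below min AVC = $15; no output level covers variable cost.
Best response: produce nothing and absorb the $359 fixed cost.

Shut down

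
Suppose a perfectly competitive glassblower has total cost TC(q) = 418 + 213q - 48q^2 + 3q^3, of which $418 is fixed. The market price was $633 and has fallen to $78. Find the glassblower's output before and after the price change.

MC = 213 - 96q + 9q^2; the shutdown threshold is min AVC = $21 (at q = 8).
With P = $633 above the shutdown price, P = MC gives q = 14.
At P = $78 ≥ min AVC, set P = MC: q = 9. The firm stays open but cuts output.

Output falls from 14 to 9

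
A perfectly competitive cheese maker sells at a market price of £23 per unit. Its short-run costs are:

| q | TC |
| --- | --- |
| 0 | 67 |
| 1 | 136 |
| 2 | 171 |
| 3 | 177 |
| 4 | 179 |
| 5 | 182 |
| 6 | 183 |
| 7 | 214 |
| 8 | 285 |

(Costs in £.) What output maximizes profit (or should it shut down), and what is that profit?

Tabulate TR − TC: q=0: -67; q=1: -113; q=2: -125; q=3: -108; q=4: -87; q=5: -67; q=6: -45; q=7: -53; q=8: -101.
Profit is maximized at q = 6. AVC there is 116/6 = £19.33 ≤ P, so producing beats shutting down (which would give -£67).

q = 6; profit = -£45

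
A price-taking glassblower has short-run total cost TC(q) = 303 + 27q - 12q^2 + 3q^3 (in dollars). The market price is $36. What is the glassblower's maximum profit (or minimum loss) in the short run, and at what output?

AVC = 27 - 12q + 3q^2 has its minimum $15 at q = 2; price $36 clears that bar, so the firm operates.
MC = 27 - 24q + 9q^2. Setting P = MC and taking the root on the rising branch gives q* = 3.
TR = 36·3 = 108. TC = 303 + 54 = 357. Profit = 108 − 357 = -$249.
Shutting down would mean losing the fixed cost of $303, so operating at a loss of $249 is better by $54.

Profit = -$249 at q = 3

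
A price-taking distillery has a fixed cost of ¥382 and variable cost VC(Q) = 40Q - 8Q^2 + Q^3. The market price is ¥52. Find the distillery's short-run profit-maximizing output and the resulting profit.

Profit = -¥238 at Q = 6

AVC = 40 - 8Q + Q^2; min AVC = ¥24 at Q = 4. Since P = ¥52 ≥ min AVC, the firm produces.
MC = 40 - 16Q + 3Q^2. Setting P = MC and taking the root on the rising branch gives Q* = 6.
TR = 52·6 = 312. TC = 382 + 168 = 550. Profit = 312 − 550 = -¥238.
That loss of ¥238 beats the ¥382 the firm would lose by shutting down; producing recovers ¥144 of fixed cost.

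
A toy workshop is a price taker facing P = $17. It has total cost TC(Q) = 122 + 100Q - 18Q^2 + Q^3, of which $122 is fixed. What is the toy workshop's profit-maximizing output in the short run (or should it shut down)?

Shut down

From TC, MC = TC'(Q) = 100 - 36Q + 3Q^2 and AVC = VC/Q = 100 - 18Q + Q^2.
AVC is minimized where dAVC/dQ = -18 + 2Q = 0, at Q = 9; min AVC = 100 - 18·9 + 9^2 = $19.
Since P = $17 < min AVC = $19, price fails to cover variable cost at any output.
Shutting down limits the loss to fixed cost, $122.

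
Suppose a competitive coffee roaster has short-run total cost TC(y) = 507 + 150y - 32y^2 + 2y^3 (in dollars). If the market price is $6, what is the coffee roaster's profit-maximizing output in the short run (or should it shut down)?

Shut down

Strip out fixed cost: VC = 150y - 32y^2 + 2y^3. Then AVC = 150 - 32y + 2y^2 and MC = 150 - 64y + 6y^2.
AVC is minimized where dAVC/dy = -32 + 4y = 0, at y = 8; min AVC = 150 - 32·8 + 2·8^2 = $22.
Since P = $6 < min AVC = $22, price fails to cover variable cost at any output.
Best response: produce nothing and absorb the $507 fixed cost.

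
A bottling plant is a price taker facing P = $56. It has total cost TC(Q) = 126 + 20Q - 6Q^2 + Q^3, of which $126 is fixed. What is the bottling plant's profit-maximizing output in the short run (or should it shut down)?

From TC, MC = TC'(Q) = 20 - 12Q + 3Q^2 and AVC = VC/Q = 20 - 6Q + Q^2.
The AVC parabola has its vertex at Q = 6/2 = 3, where AVC = 20 - 6·3 + 3^2 = $11.
P = $56 exceeds min AVC = $11, so the firm stays open.
Set P = MC: 56 = 20 - 12Q + 3Q^2 → -36 - 12Q + 3Q^2 = 0. The roots are Q = -2 and Q = 6; the profit-maximizing output is on the rising part of MC, so Q* = 6.
Check: AVC at Q = 6 is $20 ≤ P, so revenue covers variable cost.
Profit = P·Q − TC = 56·6 − 246 = $90.

Produce at Q = 6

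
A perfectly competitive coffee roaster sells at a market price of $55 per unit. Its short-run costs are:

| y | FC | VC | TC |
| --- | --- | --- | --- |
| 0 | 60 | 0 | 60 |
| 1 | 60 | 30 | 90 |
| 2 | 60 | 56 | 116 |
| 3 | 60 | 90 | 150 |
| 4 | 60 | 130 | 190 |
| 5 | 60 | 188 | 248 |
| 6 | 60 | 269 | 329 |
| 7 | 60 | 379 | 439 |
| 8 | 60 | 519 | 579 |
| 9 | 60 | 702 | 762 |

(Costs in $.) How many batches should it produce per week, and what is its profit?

y = 4; profit = $30

Tabulate TR − TC: y=0: -60; y=1: -35; y=2: -6; y=3: 15; y=4: 30; y=5: 27; y=6: 1; y=7: -54; y=8: -139; y=9: -267.
Profit is maximized at y = 4. AVC there is 130/4 = $32.50 ≤ P, so producing beats shutting down (which would give -$60).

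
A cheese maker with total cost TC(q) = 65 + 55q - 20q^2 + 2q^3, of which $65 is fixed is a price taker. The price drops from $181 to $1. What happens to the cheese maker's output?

Output falls from 9 to 0 (the firm shuts down)

MC = 55 - 40q + 6q^2; the shutdown threshold is min AVC = $5 (at q = 5).
At P = $181 ≥ min AVC, set P = MC on the rising branch: q = 9.
At P = $1 < min AVC = $5, price no longer covers variable cost at any output, so the firm shuts down: q = 0.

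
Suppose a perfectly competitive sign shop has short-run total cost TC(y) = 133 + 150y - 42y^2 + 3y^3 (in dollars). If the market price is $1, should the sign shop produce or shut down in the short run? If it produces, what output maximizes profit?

From TC, MC = TC'(y) = 150 - 84y + 9y^2 and AVC = VC/y = 150 - 42y + 3y^2.
AVC is minimized where dAVC/dy = -42 + 6y = 0, at y = 7; min AVC = 150 - 42·7 + 3·7^2 = $3.
With P < min AVC ($1 < $3), every unit sold adds to the loss.
Shutting down limits the loss to fixed cost, $133.

Shut down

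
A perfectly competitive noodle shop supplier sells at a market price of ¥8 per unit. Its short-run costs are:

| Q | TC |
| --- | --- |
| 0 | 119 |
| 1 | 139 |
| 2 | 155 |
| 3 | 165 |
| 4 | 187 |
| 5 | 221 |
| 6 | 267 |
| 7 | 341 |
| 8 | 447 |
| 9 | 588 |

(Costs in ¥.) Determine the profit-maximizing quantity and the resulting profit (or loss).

Q = 0 (shut down); profit = -¥119

Profit at each row (π = 8Q − TC): Q=0: -119; Q=1: -131; Q=2: -139; Q=3: -141; Q=4: -155; Q=5: -181; Q=6: -219; Q=7: -285; Q=8: -383; Q=9: -516.
Profit is highest at Q = 0. Equivalently, the lowest AVC in the table is 46/3 ≈ ¥15.33 at Q = 3, and P = ¥8 falls below it — price never covers variable cost, so the firm shuts down and loses only its fixed cost.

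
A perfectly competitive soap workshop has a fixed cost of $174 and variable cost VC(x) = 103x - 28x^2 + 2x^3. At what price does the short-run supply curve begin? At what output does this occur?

The firm shuts down when price falls below the minimum of average variable cost. AVC = VC/x = 103 - 28x + 2x^2.
At the minimum of AVC, MC = AVC. MC = 103 - 56x + 6x^2; setting MC = AVC gives 4x^2 - 28x = 0, so x = 7. min AVC = 5.
So the shutdown price is $5.

$5 per unit, at x = 7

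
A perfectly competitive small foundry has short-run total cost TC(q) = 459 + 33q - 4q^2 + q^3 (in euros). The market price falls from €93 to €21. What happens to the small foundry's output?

AVC = 33 - 4q + q^2, minimized at q = 2 where min AVC = €29. MC = 33 - 8q + 3q^2.
With P = €93 above the shutdown price, P = MC gives q = 6.
At P = €21 < min AVC = €29, price no longer covers variable cost at any output, so the firm shuts down: q = 0.

Output falls from 6 to 0 (the firm shuts down)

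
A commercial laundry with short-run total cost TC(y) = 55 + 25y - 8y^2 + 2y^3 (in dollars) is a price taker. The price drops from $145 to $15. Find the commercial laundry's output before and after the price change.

MC = 25 - 16y + 6y^2; the shutdown threshold is min AVC = $17 (at y = 2).
At P = $145 ≥ min AVC, set P = MC on the rising branch: y = 6.
At P = $15 < min AVC = $17, price no longer covers variable cost at any output, so the firm shuts down: y = 0.

Output falls from 6 to 0 (the firm shuts down)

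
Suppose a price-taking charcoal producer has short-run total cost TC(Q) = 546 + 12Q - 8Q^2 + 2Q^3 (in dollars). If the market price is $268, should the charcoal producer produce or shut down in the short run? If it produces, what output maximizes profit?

Variable cost is VC = 12Q - 8Q^2 + 2Q^3, so AVC = VC/Q = 12 - 8Q + 2Q^2 and MC = dTC/dQ = 12 - 16Q + 6Q^2.
The AVC parabola has its vertex at Q = 8/4 = 2, where AVC = 12 - 8·2 + 2·2^2 = $4.
Since P = $268 ≥ min AVC = $4, price covers variable cost and the firm should produce.
P = MC gives -256 - 16Q + 6Q^2 = 0, with roots -16/3 and 8. Take the larger (rising MC): Q* = 8.
Check: AVC at Q = 8 is $76 ≤ P, so revenue covers variable cost.
Profit = P·Q − TC = 268·8 − 1154 = $990.

Produce at Q = 8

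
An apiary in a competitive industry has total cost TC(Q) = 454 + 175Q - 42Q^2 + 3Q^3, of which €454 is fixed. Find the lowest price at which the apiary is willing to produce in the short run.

€28 per unit

The shutdown price is the minimum of AVC. VC = 175Q - 42Q^2 + 3Q^3, so AVC = 175 - 42Q + 3Q^2.
dAVC/dQ = -42 + 6Q = 0 gives Q = 7. min AVC = 175 - 42·7 + 3·7^2 = 28.
For P < €28 the firm produces nothing.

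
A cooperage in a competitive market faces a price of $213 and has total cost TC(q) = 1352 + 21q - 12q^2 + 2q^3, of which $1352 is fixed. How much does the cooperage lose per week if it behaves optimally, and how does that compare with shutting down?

Profit = -$72 at q = 8

AVC = 21 - 12q + 2q^2; min AVC = $3 at q = 3. Since P = $213 ≥ min AVC, the firm produces.
With MC = 21 - 24q + 6q^2, P = MC on the upward-sloping part at q* = 8.
TR = 213·8 = 1704. TC = 1352 + 424 = 1776. Profit = 1704 − 1776 = -$72.
That loss of $72 beats the $1352 the firm would lose by shutting down; producing recovers $1280 of fixed cost.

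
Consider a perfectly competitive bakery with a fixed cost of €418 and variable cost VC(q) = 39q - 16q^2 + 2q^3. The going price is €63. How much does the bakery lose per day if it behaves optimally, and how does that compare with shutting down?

Profit = -€130 at q = 6

AVC = 39 - 16q + 2q^2 has its minimum €7 at q = 4; price €63 clears that bar, so the firm operates.
With MC = 39 - 32q + 6q^2, P = MC on the upward-sloping part at q* = 6.
TR = 63·6 = 378. TC = 418 + 90 = 508. Profit = 378 − 508 = -€130.
Shutting down would mean losing the fixed cost of €418, so operating at a loss of €130 is better by €288.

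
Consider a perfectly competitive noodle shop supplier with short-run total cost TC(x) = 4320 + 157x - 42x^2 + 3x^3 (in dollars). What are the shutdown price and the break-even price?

Shutdown price = min AVC. AVC = 157 - 42x + 3x^2, with vertex at x = 7 and minimum $10.
ATC = 4320/x + 157 - 42x + 3x^2. Setting dATC/dx = −4320/x^2 − 42 + 6x = 0 gives x = 12 (since 6·12^3 − 42·12^2 = 4320).
min ATC = 4320/12 + 157 − 42·12 + 3·12^2 = $445. That is the break-even price.
For $10 ≤ P < $445 the firm produces at a loss; below $10 it shuts down.

Shutdown price = $10; break-even price = $445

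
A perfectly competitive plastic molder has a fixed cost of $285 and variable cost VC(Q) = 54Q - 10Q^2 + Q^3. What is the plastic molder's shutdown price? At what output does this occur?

The shutdown price is the minimum of AVC. VC = 54Q - 10Q^2 + Q^3, so AVC = 54 - 10Q + Q^2.
At the minimum of AVC, MC = AVC. MC = 54 - 20Q + 3Q^2; setting MC = AVC gives 2Q^2 - 10Q = 0, so Q = 5. min AVC = 29.
The firm shuts down for any P below $29.

$29 per unit, at Q = 5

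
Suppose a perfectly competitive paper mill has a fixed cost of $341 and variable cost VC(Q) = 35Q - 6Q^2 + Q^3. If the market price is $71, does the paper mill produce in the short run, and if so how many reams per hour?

From TC, MC = TC'(Q) = 35 - 12Q + 3Q^2 and AVC = VC/Q = 35 - 6Q + Q^2.
AVC hits its minimum where MC = AVC, at Q = 3, giving min AVC = 35 - 6·3 + 3^2 = $26.
Because $71 ≥ $26, revenue can cover variable cost; the firm operates.
P = MC gives -36 - 12Q + 3Q^2 = 0, with roots -2 and 6. Take the larger (rising MC): Q* = 6.
Check: AVC at Q = 6 is $35 ≤ P, so revenue covers variable cost.
Profit = P·Q − TC = 71·6 − 551 = -$125, a loss, but smaller than the $341 fixed cost the firm would lose by shutting down.

Produce at Q = 6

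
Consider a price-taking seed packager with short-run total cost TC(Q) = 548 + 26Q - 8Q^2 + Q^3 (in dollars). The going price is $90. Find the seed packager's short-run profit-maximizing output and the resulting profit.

Profit = -$36 at Q = 8

AVC = 26 - 8Q + Q^2; min AVC = $10 at Q = 4. Since P = $90 ≥ min AVC, the firm produces.
With MC = 26 - 16Q + 3Q^2, P = MC on the upward-sloping part at Q* = 8.
TR = 90·8 = 720. TC = 548 + 208 = 756. Profit = 720 − 756 = -$36.
By producing, the firm covers all variable cost plus $512 of fixed cost; shutting down would lose the full $548.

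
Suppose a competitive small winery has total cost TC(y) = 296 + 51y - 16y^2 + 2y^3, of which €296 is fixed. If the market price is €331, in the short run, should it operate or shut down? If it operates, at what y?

Produce at y = 10

From TC, MC = TC'(y) = 51 - 32y + 6y^2 and AVC = VC/y = 51 - 16y + 2y^2.
AVC hits its minimum where MC = AVC, at y = 4, giving min AVC = 51 - 16·4 + 2·4^2 = €19.
Because €331 ≥ €19, revenue can cover variable cost; the firm operates.
Solving P = MC: -280 - 32y + 6y^2 = 0 ⇒ y = -14/3 or 10. On the upward-sloping branch, y* = 10.
Check: AVC at y = 10 is €91 ≤ P, so revenue covers variable cost.
Profit = P·y − TC = 331·10 − 1206 = €2104.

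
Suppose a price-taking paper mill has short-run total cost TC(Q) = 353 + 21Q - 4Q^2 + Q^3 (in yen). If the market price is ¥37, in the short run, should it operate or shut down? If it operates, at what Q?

Strip out fixed cost: VC = 21Q - 4Q^2 + Q^3. Then AVC = 21 - 4Q + Q^2 and MC = 21 - 8Q + 3Q^2.
AVC is minimized where dAVC/dQ = -4 + 2Q = 0, at Q = 2; min AVC = 21 - 4·2 + 2^2 = ¥17.
P = ¥37 exceeds min AVC = ¥17, so the firm stays open.
Solving P = MC: -16 - 8Q + 3Q^2 = 0 ⇒ Q = -4/3 or 4. On the upward-sloping branch, Q* = 4.
Check: AVC at Q = 4 is ¥21 ≤ P, so revenue covers variable cost.
Profit = P·Q − TC = 37·4 − 437 = -¥289, a loss, but smaller than the ¥353 fixed cost the firm would lose by shutting down.

Produce at Q = 4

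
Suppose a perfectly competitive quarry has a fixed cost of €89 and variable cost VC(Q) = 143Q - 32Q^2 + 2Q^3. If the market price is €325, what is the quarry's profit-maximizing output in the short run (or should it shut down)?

From TC, MC = TC'(Q) = 143 - 64Q + 6Q^2 and AVC = VC/Q = 143 - 32Q + 2Q^2.
The AVC parabola has its vertex at Q = 32/4 = 8, where AVC = 143 - 32·8 + 2·8^2 = €15.
Because €325 ≥ €15, revenue can cover variable cost; the firm operates.
Solving P = MC: -182 - 64Q + 6Q^2 = 0 ⇒ Q = -7/3 or 13. On the upward-sloping branch, Q* = 13.
Check: AVC at Q = 13 is €65 ≤ P, so revenue covers variable cost.
Profit = P·Q − TC = 325·13 − 934 = €3291.

Produce at Q = 13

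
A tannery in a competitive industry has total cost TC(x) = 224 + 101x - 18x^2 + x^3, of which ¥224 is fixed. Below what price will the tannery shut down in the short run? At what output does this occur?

¥20 per unit, at x = 9

Short-run supply begins at min AVC. From VC = 101x - 18x^2 + x^3, AVC = 101 - 18x + x^2.
dAVC/dx = -18 + 2x = 0 gives x = 9. min AVC = 101 - 18·9 + 9^2 = 20.
So the shutdown price is ¥20.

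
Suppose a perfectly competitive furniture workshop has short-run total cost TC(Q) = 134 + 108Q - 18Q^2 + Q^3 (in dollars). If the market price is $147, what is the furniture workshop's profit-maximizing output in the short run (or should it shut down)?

Strip out fixed cost: VC = 108Q - 18Q^2 + Q^3. Then AVC = 108 - 18Q + Q^2 and MC = 108 - 36Q + 3Q^2.
AVC is minimized where dAVC/dQ = -18 + 2Q = 0, at Q = 9; min AVC = 108 - 18·9 + 9^2 = $27.
P = $147 exceeds min AVC = $27, so the firm stays open.
Solving P = MC: -39 - 36Q + 3Q^2 = 0 ⇒ Q = -1 or 13. On the upward-sloping branch, Q* = 13.
Check: AVC at Q = 13 is $43 ≤ P, so revenue covers variable cost.
Profit = P·Q − TC = 147·13 − 693 = $1218.

Produce at Q = 13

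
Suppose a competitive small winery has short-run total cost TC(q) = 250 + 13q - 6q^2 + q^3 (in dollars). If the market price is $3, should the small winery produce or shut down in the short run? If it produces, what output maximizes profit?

Shut down

Variable cost is VC = 13q - 6q^2 + q^3, so AVC = VC/q = 13 - 6q + q^2 and MC = dTC/dq = 13 - 12q + 3q^2.
AVC hits its minimum where MC = AVC, at q = 3, giving min AVC = 13 - 6·3 + 3^2 = $4.
With P < min AVC ($3 < $4), every unit sold adds to the loss.
Shutting down limits the loss to fixed cost, $250.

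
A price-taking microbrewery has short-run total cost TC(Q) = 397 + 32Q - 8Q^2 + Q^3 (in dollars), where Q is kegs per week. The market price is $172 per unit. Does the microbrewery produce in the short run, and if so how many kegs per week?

Variable cost is VC = 32Q - 8Q^2 + Q^3, so AVC = VC/Q = 32 - 8Q + Q^2 and MC = dTC/dQ = 32 - 16Q + 3Q^2.
AVC is minimized where dAVC/dQ = -8 + 2Q = 0, at Q = 4; min AVC = 32 - 8·4 + 4^2 = $16.
Since P = $172 ≥ min AVC = $16, price covers variable cost and the firm should produce.
Solving P = MC: -140 - 16Q + 3Q^2 = 0 ⇒ Q = -14/3 or 10. On the upward-sloping branch, Q* = 10.
Check: AVC at Q = 10 is $52 ≤ P, so revenue covers variable cost.
Profit = P·Q − TC = 172·10 − 917 = $803.

Produce at Q = 10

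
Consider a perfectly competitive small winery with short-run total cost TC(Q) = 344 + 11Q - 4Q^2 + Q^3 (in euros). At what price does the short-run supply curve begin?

€7 per unit

Short-run supply begins at min AVC. From VC = 11Q - 4Q^2 + Q^3, AVC = 11 - 4Q + Q^2.
dAVC/dQ = -4 + 2Q = 0 gives Q = 2. min AVC = 11 - 4·2 + 2^2 = 7.
So the shutdown price is €7.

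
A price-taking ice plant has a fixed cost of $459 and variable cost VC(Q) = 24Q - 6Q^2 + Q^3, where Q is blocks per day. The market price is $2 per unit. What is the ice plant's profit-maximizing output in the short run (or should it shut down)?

Shut down

Strip out fixed cost: VC = 24Q - 6Q^2 + Q^3. Then AVC = 24 - 6Q + Q^2 and MC = 24 - 12Q + 3Q^2.
AVC hits its minimum where MC = AVC, at Q = 3, giving min AVC = 24 - 6·3 + 3^2 = $15.
Since P = $2 < min AVC = $15, price fails to cover variable cost at any output.
Best response: produce nothing and absorb the $459 fixed cost.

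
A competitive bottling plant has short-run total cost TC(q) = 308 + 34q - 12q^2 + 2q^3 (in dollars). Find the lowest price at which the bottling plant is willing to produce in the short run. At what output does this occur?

$16 per unit, at q = 3

Short-run supply begins at min AVC. From VC = 34q - 12q^2 + 2q^3, AVC = 34 - 12q + 2q^2.
dAVC/dq = -12 + 4q = 0 gives q = 3. min AVC = 34 - 12·3 + 2·3^2 = 16.
The firm shuts down for any P below $16.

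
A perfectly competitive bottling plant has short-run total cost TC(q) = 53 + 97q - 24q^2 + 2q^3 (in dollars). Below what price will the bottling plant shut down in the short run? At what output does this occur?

$25 per unit, at q = 6

The firm shuts down when price falls below the minimum of average variable cost. AVC = VC/q = 97 - 24q + 2q^2.
At the minimum of AVC, MC = AVC. MC = 97 - 48q + 6q^2; setting MC = AVC gives 4q^2 - 24q = 0, so q = 6. min AVC = 25.
The firm shuts down for any P below $25.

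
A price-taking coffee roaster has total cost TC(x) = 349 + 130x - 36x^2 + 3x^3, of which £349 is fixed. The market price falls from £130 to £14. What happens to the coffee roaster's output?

AVC = 130 - 36x + 3x^2, minimized at x = 6 where min AVC = £22. MC = 130 - 72x + 9x^2.
With P = £130 above the shutdown price, P = MC gives x = 8.
At P = £14 < min AVC = £22, price no longer covers variable cost at any output, so the firm shuts down: x = 0.

Output falls from 8 to 0 (the firm shuts down)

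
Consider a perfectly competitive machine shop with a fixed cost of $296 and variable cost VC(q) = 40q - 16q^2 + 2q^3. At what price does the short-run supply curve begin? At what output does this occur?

$8 per unit, at q = 4

Short-run supply begins at min AVC. From VC = 40q - 16q^2 + 2q^3, AVC = 40 - 16q + 2q^2.
At the minimum of AVC, MC = AVC. MC = 40 - 32q + 6q^2; setting MC = AVC gives 4q^2 - 16q = 0, so q = 4. min AVC = 8.
The firm shuts down for any P below $8.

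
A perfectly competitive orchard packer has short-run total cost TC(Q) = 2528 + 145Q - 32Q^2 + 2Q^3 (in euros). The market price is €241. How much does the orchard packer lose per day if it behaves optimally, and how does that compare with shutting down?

Profit = -€224 at Q = 12

AVC = 145 - 32Q + 2Q^2; min AVC = €17 at Q = 8. Since P = €241 ≥ min AVC, the firm produces.
With MC = 145 - 64Q + 6Q^2, P = MC on the upward-sloping part at Q* = 12.
TR = 241·12 = 2892. TC = 2528 + 588 = 3116. Profit = 2892 − 3116 = -€224.
That loss of €224 beats the €2528 the firm would lose by shutting down; producing recovers €2304 of fixed cost.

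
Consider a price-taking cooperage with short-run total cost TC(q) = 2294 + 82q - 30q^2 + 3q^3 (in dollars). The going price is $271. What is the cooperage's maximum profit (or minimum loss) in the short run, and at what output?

AVC = 82 - 30q + 3q^2 has its minimum $7 at q = 5; price $271 clears that bar, so the firm operates.
MC = 82 - 60q + 9q^2. Setting P = MC and taking the root on the rising branch gives q* = 9.
TR = 271·9 = 2439. TC = 2294 + 495 = 2789. Profit = 2439 − 2789 = -$350.
That loss of $350 beats the $2294 the firm would lose by shutting down; producing recovers $1944 of fixed cost.

Profit = -$350 at q = 9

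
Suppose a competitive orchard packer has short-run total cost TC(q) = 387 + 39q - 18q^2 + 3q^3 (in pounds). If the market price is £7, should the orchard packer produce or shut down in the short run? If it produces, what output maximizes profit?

Shut down

Strip out fixed cost: VC = 39q - 18q^2 + 3q^3. Then AVC = 39 - 18q + 3q^2 and MC = 39 - 36q + 9q^2.
The AVC parabola has its vertex at q = 18/6 = 3, where AVC = 39 - 18·3 + 3·3^2 = £12.
P = £7 lies below min AVC = £12; no output level covers variable cost.
The firm minimizes its loss by shutting down and losing only its fixed cost of £387.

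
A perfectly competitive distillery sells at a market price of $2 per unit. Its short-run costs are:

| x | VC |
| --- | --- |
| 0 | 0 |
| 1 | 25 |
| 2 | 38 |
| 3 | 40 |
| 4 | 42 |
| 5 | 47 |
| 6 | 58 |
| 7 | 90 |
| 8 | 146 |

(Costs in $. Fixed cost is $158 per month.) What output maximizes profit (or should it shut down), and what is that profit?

x = 0 (shut down); profit = -$158

Compute π = P·x − TC at each output: x=0: -158; x=1: -181; x=2: -192; x=3: -192; x=4: -192; x=5: -195; x=6: -204; x=7: -234; x=8: -288.
Profit is highest at x = 0. Equivalently, the lowest AVC in the table is 47/5 ≈ $9.40 at x = 5, and P = $2 falls below it — price never covers variable cost, so the firm shuts down and loses only its fixed cost.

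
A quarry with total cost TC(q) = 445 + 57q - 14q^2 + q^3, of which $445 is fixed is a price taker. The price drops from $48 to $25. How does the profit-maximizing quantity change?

MC = 57 - 28q + 3q^2; the shutdown threshold is min AVC = $8 (at q = 7).
With P = $48 above the shutdown price, P = MC gives q = 9.
At P = $25 ≥ min AVC, set P = MC: q = 8. The firm stays open but cuts output.

Output falls from 9 to 8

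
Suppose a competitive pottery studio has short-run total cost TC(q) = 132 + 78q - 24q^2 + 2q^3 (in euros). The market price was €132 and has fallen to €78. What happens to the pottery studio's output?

MC = 78 - 48q + 6q^2; the shutdown threshold is min AVC = €6 (at q = 6).
With P = €132 above the shutdown price, P = MC gives q = 9.
At P = €78 ≥ min AVC, set P = MC: q = 8. The firm stays open but cuts output.

Output falls from 9 to 8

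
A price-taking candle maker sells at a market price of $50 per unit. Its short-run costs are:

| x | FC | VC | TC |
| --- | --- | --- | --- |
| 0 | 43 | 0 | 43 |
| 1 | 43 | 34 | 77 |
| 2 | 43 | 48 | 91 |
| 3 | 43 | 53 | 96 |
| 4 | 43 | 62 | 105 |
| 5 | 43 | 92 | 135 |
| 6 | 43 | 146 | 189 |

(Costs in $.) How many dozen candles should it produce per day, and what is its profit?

Profit at each row (π = 50x − TC): x=0: -43; x=1: -27; x=2: 9; x=3: 54; x=4: 95; x=5: 115; x=6: 111.
Profit is maximized at x = 5. AVC there is 92/5 = $18.40 ≤ P, so producing beats shutting down (which would give -$43).

x = 5; profit = $115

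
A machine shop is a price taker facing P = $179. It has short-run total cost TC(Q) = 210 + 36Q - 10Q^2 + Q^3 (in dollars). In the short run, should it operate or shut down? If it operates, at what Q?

Strip out fixed cost: VC = 36Q - 10Q^2 + Q^3. Then AVC = 36 - 10Q + Q^2 and MC = 36 - 20Q + 3Q^2.
AVC hits its minimum where MC = AVC, at Q = 5, giving min AVC = 36 - 10·5 + 5^2 = $11.
P = $179 exceeds min AVC = $11, so the firm stays open.
Set P = MC: 179 = 36 - 20Q + 3Q^2 → -143 - 20Q + 3Q^2 = 0. The roots are Q = -13/3 and Q = 11; the profit-maximizing output is on the rising part of MC, so Q* = 11.
Check: AVC at Q = 11 is $47 ≤ P, so revenue covers variable cost.
Profit = P·Q − TC = 179·11 − 727 = $1242.

Produce at Q = 11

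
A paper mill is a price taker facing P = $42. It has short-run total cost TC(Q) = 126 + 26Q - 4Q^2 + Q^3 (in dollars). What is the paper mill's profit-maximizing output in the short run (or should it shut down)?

Strip out fixed cost: VC = 26Q - 4Q^2 + Q^3. Then AVC = 26 - 4Q + Q^2 and MC = 26 - 8Q + 3Q^2.
The AVC parabola has its vertex at Q = 4/2 = 2, where AVC = 26 - 4·2 + 2^2 = $22.
Since P = $42 ≥ min AVC = $22, price covers variable cost and the firm should produce.
Solving P = MC: -16 - 8Q + 3Q^2 = 0 ⇒ Q = -4/3 or 4. On the upward-sloping branch, Q* = 4.
Check: AVC at Q = 4 is $26 ≤ P, so revenue covers variable cost.
Profit = P·Q − TC = 42·4 − 230 = -$62, a loss, but smaller than the $126 fixed cost the firm would lose by shutting down.

Produce at Q = 4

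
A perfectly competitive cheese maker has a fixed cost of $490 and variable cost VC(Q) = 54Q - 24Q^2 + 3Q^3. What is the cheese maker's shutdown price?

The firm shuts down when price falls below the minimum of average variable cost. AVC = VC/Q = 54 - 24Q + 3Q^2.
dAVC/dQ = -24 + 6Q = 0 gives Q = 4. min AVC = 54 - 24·4 + 3·4^2 = 6.
The firm shuts down for any P below $6.

$6 per unit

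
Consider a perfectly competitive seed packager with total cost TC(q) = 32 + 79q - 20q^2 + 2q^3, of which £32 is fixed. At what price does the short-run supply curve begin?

£29 per unit

Short-run supply begins at min AVC. From VC = 79q - 20q^2 + 2q^3, AVC = 79 - 20q + 2q^2.
dAVC/dq = -20 + 4q = 0 gives q = 5. min AVC = 79 - 20·5 + 2·5^2 = 29.
So the shutdown price is £29.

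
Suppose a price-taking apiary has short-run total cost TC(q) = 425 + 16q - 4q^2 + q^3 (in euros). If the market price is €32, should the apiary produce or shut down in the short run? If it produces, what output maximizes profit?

Produce at q = 4

Variable cost is VC = 16q - 4q^2 + q^3, so AVC = VC/q = 16 - 4q + q^2 and MC = dTC/dq = 16 - 8q + 3q^2.
AVC hits its minimum where MC = AVC, at q = 2, giving min AVC = 16 - 4·2 + 2^2 = €12.
Since P = €32 ≥ min AVC = €12, price covers variable cost and the firm should produce.
Solving P = MC: -16 - 8q + 3q^2 = 0 ⇒ q = -4/3 or 4. On the upward-sloping branch, q* = 4.
Check: AVC at q = 4 is €16 ≤ P, so revenue covers variable cost.
Profit = P·q − TC = 32·4 − 489 = -€361, a loss, but smaller than the €425 fixed cost the firm would lose by shutting down.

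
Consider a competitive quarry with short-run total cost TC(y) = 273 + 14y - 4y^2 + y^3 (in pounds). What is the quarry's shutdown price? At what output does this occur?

£10 per unit, at y = 2

Short-run supply begins at min AVC. From VC = 14y - 4y^2 + y^3, AVC = 14 - 4y + y^2.
At the minimum of AVC, MC = AVC. MC = 14 - 8y + 3y^2; setting MC = AVC gives 2y^2 - 4y = 0, so y = 2. min AVC = 10.
So the shutdown price is £10.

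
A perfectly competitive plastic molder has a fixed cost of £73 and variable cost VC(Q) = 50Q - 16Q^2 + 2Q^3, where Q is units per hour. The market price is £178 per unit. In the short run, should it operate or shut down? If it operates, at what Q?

Strip out fixed cost: VC = 50Q - 16Q^2 + 2Q^3. Then AVC = 50 - 16Q + 2Q^2 and MC = 50 - 32Q + 6Q^2.
AVC hits its minimum where MC = AVC, at Q = 4, giving min AVC = 50 - 16·4 + 2·4^2 = £18.
Since P = £178 ≥ min AVC = £18, price covers variable cost and the firm should produce.
P = MC gives -128 - 32Q + 6Q^2 = 0, with roots -8/3 and 8. Take the larger (rising MC): Q* = 8.
Check: AVC at Q = 8 is £50 ≤ P, so revenue covers variable cost.
Profit = P·Q − TC = 178·8 − 473 = £951.

Produce at Q = 8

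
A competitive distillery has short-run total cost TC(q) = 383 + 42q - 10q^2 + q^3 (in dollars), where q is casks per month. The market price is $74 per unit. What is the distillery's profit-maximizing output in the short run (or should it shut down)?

Variable cost is VC = 42q - 10q^2 + q^3, so AVC = VC/q = 42 - 10q + q^2 and MC = dTC/dq = 42 - 20q + 3q^2.
The AVC parabola has its vertex at q = 10/2 = 5, where AVC = 42 - 10·5 + 5^2 = $17.
P = $74 exceeds min AVC = $17, so the firm stays open.
P = MC gives -32 - 20q + 3q^2 = 0, with roots -4/3 and 8. Take the larger (rising MC): q* = 8.
Check: AVC at q = 8 is $26 ≤ P, so revenue covers variable cost.
Profit = P·q − TC = 74·8 − 591 = $1.

Produce at q = 8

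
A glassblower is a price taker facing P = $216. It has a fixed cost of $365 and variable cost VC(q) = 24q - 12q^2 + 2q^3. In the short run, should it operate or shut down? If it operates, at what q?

From TC, MC = TC'(q) = 24 - 24q + 6q^2 and AVC = VC/q = 24 - 12q + 2q^2.
AVC hits its minimum where MC = AVC, at q = 3, giving min AVC = 24 - 12·3 + 2·3^2 = $6.
Since P = $216 ≥ min AVC = $6, price covers variable cost and the firm should produce.
P = MC gives -192 - 24q + 6q^2 = 0, with roots -4 and 8. Take the larger (rising MC): q* = 8.
Check: AVC at q = 8 is $56 ≤ P, so revenue covers variable cost.
Profit = P·q − TC = 216·8 − 813 = $915.

Produce at q = 8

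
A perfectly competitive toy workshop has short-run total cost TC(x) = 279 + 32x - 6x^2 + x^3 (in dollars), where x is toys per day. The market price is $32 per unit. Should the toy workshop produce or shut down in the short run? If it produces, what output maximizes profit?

Produce at x = 4

Variable cost is VC = 32x - 6x^2 + x^3, so AVC = VC/x = 32 - 6x + x^2 and MC = dTC/dx = 32 - 12x + 3x^2.
AVC is minimized where dAVC/dx = -6 + 2x = 0, at x = 3; min AVC = 32 - 6·3 + 3^2 = $23.
Because $32 ≥ $23, revenue can cover variable cost; the firm operates.
Solving P = MC: -12x + 3x^2 = 0 ⇒ x = 0 or 4. On the upward-sloping branch, x* = 4.
Check: AVC at x = 4 is $24 ≤ P, so revenue covers variable cost.
Profit = P·x − TC = 32·4 − 375 = -$247, a loss, but smaller than the $279 fixed cost the firm would lose by shutting down.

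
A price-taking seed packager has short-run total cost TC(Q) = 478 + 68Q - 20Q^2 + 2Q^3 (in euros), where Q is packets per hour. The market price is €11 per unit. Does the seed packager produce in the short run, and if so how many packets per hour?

Strip out fixed cost: VC = 68Q - 20Q^2 + 2Q^3. Then AVC = 68 - 20Q + 2Q^2 and MC = 68 - 40Q + 6Q^2.
The AVC parabola has its vertex at Q = 20/4 = 5, where AVC = 68 - 20·5 + 2·5^2 = €18.
P = €11 lies below min AVC = €18; no output level covers variable cost.
Shutting down limits the loss to fixed cost, €478.

Shut down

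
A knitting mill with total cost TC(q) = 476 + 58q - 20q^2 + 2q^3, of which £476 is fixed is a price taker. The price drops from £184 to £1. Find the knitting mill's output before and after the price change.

Output falls from 9 to 0 (the firm shuts down)

MC = 58 - 40q + 6q^2; the shutdown threshold is min AVC = £8 (at q = 5).
With P = £184 above the shutdown price, P = MC gives q = 9.
At P = £1 < min AVC = £8, price no longer covers variable cost at any output, so the firm shuts down: q = 0.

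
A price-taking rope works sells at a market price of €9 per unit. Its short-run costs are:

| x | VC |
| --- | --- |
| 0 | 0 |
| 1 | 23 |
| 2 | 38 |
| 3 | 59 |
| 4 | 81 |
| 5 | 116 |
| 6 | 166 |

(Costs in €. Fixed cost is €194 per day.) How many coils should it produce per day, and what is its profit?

Compute π = P·x − TC at each output: x=0: -194; x=1: -208; x=2: -214; x=3: -226; x=4: -239; x=5: -265; x=6: -306.
Profit is highest at x = 0. Equivalently, the lowest AVC in the table is 38/2 ≈ €19 at x = 2, and P = €9 falls below it — price never covers variable cost, so the firm shuts down and loses only its fixed cost.

x = 0 (shut down); profit = -€194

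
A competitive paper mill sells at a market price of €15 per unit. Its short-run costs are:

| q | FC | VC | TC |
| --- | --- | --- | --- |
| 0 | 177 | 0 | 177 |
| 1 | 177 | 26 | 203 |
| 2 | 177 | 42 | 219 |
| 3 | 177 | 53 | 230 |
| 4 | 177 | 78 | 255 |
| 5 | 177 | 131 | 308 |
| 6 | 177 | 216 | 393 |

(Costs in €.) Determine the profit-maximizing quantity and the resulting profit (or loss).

Profit at each row (π = 15q − TC): q=0: -177; q=1: -188; q=2: -189; q=3: -185; q=4: -195; q=5: -233; q=6: -303.
Profit is highest at q = 0. Equivalently, the lowest AVC in the table is 53/3 ≈ €17.67 at q = 3, and P = €15 falls below it — price never covers variable cost, so the firm shuts down and loses only its fixed cost.

q = 0 (shut down); profit = -€177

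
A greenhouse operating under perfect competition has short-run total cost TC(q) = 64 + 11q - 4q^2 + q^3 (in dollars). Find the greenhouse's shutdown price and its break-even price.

Shutdown price = min AVC. AVC = 11 - 4q + q^2, with vertex at q = 2 and minimum $7.
ATC = 64/q + 11 - 4q + q^2. Setting dATC/dq = −64/q^2 − 4 + 2q = 0 gives q = 4 (since 2·4^3 − 4·4^2 = 64).
min ATC = 64/4 + 11 − 4·4 + 4^2 = $27. That is the break-even price.
For $7 ≤ P < $27 the firm produces at a loss; below $7 it shuts down.

Shutdown price = $7; break-even price = $27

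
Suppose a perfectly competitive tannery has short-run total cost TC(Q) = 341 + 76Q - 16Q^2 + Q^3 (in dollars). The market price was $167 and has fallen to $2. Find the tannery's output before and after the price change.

Output falls from 13 to 0 (the firm shuts down)

AVC = 76 - 16Q + Q^2, minimized at Q = 8 where min AVC = $12. MC = 76 - 32Q + 3Q^2.
With P = $167 above the shutdown price, P = MC gives Q = 13.
At P = $2 < min AVC = $12, price no longer covers variable cost at any output, so the firm shuts down: Q = 0.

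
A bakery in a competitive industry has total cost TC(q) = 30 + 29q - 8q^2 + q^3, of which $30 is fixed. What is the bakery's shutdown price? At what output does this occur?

$13 per unit, at q = 4

The shutdown price is the minimum of AVC. VC = 29q - 8q^2 + q^3, so AVC = 29 - 8q + q^2.
dAVC/dq = -8 + 2q = 0 gives q = 4. min AVC = 29 - 8·4 + 4^2 = 13.
The firm shuts down for any P below $13.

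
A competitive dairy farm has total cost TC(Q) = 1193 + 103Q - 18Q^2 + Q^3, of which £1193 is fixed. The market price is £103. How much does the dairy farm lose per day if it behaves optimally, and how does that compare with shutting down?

AVC = 103 - 18Q + Q^2; min AVC = £22 at Q = 9. Since P = £103 ≥ min AVC, the firm produces.
MC = 103 - 36Q + 3Q^2. Setting P = MC and taking the root on the rising branch gives Q* = 12.
TR = 103·12 = 1236. TC = 1193 + 372 = 1565. Profit = 1236 − 1565 = -£329.
Shutting down would mean losing the fixed cost of £1193, so operating at a loss of £329 is better by £864.

Profit = -£329 at Q = 12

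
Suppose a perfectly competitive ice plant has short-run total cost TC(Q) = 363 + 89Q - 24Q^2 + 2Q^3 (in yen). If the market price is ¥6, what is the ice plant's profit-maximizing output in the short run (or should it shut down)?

Shut down

Strip out fixed cost: VC = 89Q - 24Q^2 + 2Q^3. Then AVC = 89 - 24Q + 2Q^2 and MC = 89 - 48Q + 6Q^2.
AVC is minimized where dAVC/dQ = -24 + 4Q = 0, at Q = 6; min AVC = 89 - 24·6 + 2·6^2 = ¥17.
Since P = ¥6 < min AVC = ¥17, price fails to cover variable cost at any output.
The firm minimizes its loss by shutting down and losing only its fixed cost of ¥363.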